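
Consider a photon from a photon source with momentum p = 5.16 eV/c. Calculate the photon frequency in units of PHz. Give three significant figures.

Take h = 6.62607015 × 10^-34 J·s, c = 2.99792458 × 10^8 m/s, 1 eV = 1.602176634 × 10^-19 J.
In SI units: p = 5.16 eV/c = 2.7577 × 10^-27 kg·m/s.
Apply f = pc/h: f = 1.248 × 10^15 Hz.
Converting to PHz: f = 1.248 PHz ≈ 1.25 PHz.

1.25 PHz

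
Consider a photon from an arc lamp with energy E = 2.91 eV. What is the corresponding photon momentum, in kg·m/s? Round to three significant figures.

Convert to SI: E = 2.91 eV = 4.6623e-19 J.
Since p = E/c for a photon, p = 1.555e-27 kg·m/s.
So p ≈ 1.56e-27 kg·m/s.

1.56e-27 kg·m/s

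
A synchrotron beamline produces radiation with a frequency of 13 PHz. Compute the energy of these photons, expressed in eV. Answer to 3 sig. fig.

53.8 eV

(h = 6.62607015 × 10^-34 J·s, 1 eV = 1.602176634 × 10^-19 J.)
First convert: f = 13 PHz = 1.3 × 10^16 Hz.
Apply E = hf: E = 8.614 × 10^-18 J.
Converting to eV: E = 53.76 eV ≈ 53.8 eV.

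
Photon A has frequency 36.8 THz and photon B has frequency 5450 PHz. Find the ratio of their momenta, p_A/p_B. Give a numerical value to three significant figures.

6.75 × 10^-6

p_A = 8.134 × 10^-29 kg·m/s (from frequency = 36.8 THz, via p = hf/c).
p_B = 1.205 × 10^-23 kg·m/s (from frequency = 5450 PHz, via p = hf/c).
Ratio = 8.134 × 10^-29 / 1.205 × 10^-23 = 6.75 × 10^-6.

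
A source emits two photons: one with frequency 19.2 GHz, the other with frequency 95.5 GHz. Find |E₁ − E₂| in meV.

Using E = hf: E₁ = 1.272e-23 J, E₂ = 6.328e-23 J.
|ΔE| = |1.272e-23 − 6.328e-23| = 5.06e-23 J = 0.316 meV.

0.316 meV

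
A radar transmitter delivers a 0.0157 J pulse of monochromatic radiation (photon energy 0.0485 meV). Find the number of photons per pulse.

2.02 × 10^21 photons

Per-photon energy: E = 7.771 × 10^-24 J (from energy = 0.0485 meV).
N = E_total / E_photon = 0.0157 J / 7.771 × 10^-24 J = 2.02 × 10^21.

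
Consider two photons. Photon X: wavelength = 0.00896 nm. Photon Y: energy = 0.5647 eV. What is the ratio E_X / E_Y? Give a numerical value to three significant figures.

2.45e5

E_X = 2.217e-14 J (from wavelength = 0.00896 nm, via E = hc/λ).
E_Y = 9.047e-20 J (from energy = 0.5647 eV, via E given directly).
Ratio = 2.217e-14 / 9.047e-20 = 2.45e5.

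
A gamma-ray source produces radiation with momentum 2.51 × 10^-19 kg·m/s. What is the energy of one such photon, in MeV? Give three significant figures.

470 MeV

Use c = 2.99792458 × 10^8 m/s, 1 eV = 1.602176634 × 10^-19 J.
For a photon E = pc, so E = 7.525 × 10^-11 J.
Converting to MeV: E = 469.7 MeV ≈ 470 MeV.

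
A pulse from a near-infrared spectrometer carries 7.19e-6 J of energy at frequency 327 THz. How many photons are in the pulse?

Per-photon energy: E = 2.167e-19 J (from frequency = 327 THz).
N = E_total / E_photon = 7.19e-6 J / 2.167e-19 J = 3.32e13.

3.32e13 photons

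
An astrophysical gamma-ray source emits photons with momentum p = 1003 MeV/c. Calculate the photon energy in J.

Use c = 2.99792458 × 10^8 m/s, 1 eV = 1.602176634 × 10^-19 J.
Convert to SI: p = 1003 MeV/c = 5.3603 × 10^-19 kg·m/s.
The photon relation is E = pc, giving E = 1.607 × 10^-10 J.
So E ≈ 1.61 × 10^-10 J.

1.61 × 10^-10 J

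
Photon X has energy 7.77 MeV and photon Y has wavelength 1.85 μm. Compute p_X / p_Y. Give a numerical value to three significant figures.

p_X = 4.153 × 10^-21 kg·m/s (from energy = 7.77 MeV, via p = E/c).
p_Y = 3.582 × 10^-28 kg·m/s (from wavelength = 1.85 μm, via p = h/λ).
Ratio = 4.153 × 10^-21 / 3.582 × 10^-28 = 1.16 × 10^7.

1.16 × 10^7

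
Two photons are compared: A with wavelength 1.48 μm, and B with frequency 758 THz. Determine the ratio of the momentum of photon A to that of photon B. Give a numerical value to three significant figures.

p_A = 4.477e-28 kg·m/s (from wavelength = 1.48 μm, via p = h/λ).
p_B = 1.675e-27 kg·m/s (from frequency = 758 THz, via p = hf/c).
Ratio = 4.477e-28 / 1.675e-27 = 0.267.

0.267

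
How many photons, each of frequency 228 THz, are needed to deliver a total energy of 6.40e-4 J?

Per-photon energy: E = 1.511e-19 J (from frequency = 228 THz).
N = E_total / E_photon = 6.40e-4 J / 1.511e-19 J = 4.24e15.

4.24e15 photons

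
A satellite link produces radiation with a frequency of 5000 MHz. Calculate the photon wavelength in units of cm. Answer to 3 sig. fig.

Take c = 2.99792458e8 m/s.
Convert to SI: f = 5000 MHz = 5.0e9 Hz.
The photon relation is λ = c/f, giving λ = 0.05996 m.
Converting to cm: λ = 5.996 cm ≈ 6.00 cm.

6.00 cm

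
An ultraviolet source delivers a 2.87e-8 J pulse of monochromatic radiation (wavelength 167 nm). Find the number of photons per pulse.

Per-photon energy: E = 1.189e-18 J (from wavelength = 167 nm).
N = E_total / E_photon = 2.87e-8 J / 1.189e-18 J = 2.41e10.

2.41e10 photons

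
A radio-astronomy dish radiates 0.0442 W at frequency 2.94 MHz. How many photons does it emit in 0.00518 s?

Total energy: E_total = P·t = 0.0442 × 0.00518 = 2.290·10^-4 J.
Per-photon energy: E = 1.948·10^-27 J.
N = E_total / E_photon = 1.18·10^23.

1.18·10^23 photons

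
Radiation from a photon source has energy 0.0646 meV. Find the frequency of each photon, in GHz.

Take h = 6.62607015 × 10^-34 J·s, 1 eV = 1.602176634 × 10^-19 J.
First convert: E = 0.0646 meV = 1.0350 × 10^-23 J.
Apply f = E/h: f = 1.562 × 10^10 Hz.
Converting to GHz: f = 15.62 GHz ≈ 15.6 GHz.

15.6 GHz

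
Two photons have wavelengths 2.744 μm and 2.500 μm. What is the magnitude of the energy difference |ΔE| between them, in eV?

0.0441 eV

Using E = hc/λ: E₁ = 7.2392e-20 J, E₂ = 7.9458e-20 J.
|ΔE| = |7.2392e-20 − 7.9458e-20| = 7.07e-21 J = 0.0441 eV.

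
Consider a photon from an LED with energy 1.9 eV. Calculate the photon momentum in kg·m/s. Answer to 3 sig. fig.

1.02e-27 kg·m/s

First convert: E = 1.9 eV = 3.0441e-19 J.
For a photon p = E/c, so p = 1.015e-27 kg·m/s.
So p ≈ 1.02e-27 kg·m/s.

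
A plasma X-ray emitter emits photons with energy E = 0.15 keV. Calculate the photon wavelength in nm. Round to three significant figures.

In SI units: E = 0.15 keV = 2.4033e-17 J.
Apply λ = hc/E: λ = 8.266e-9 m.
Converting to nm: λ = 8.266 nm ≈ 8.27 nm.

8.27 nm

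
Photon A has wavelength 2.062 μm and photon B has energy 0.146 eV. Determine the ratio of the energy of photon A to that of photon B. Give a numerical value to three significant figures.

E_A = 9.634·10^-20 J (from wavelength = 2.062 μm, via E = hc/λ).
E_B = 2.339·10^-20 J (from energy = 0.146 eV, via E given directly).
Ratio = 9.634·10^-20 / 2.339·10^-20 = 4.12.

4.12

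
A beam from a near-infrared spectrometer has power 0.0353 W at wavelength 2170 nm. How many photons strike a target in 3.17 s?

1.22 × 10^18 photons

Total energy: E_total = P·t = 0.0353 × 3.17 = 0.1119 J.
Per-photon energy: E = 9.154 × 10^-20 J.
N = E_total / E_photon = 1.22 × 10^18.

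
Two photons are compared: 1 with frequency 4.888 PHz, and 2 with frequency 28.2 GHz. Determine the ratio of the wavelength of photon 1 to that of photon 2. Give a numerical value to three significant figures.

5.77 × 10^-6

λ_1 = 6.133 × 10^-8 m (from frequency = 4.888 PHz, via λ = c/f).
λ_2 = 0.01063 m (from frequency = 28.2 GHz, via λ = c/f).
Ratio = 6.133 × 10^-8 / 0.01063 = 5.77 × 10^-6.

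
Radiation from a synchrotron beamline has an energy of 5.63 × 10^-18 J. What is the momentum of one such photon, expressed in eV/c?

(c = 2.99792458 × 10^8 m/s, 1 eV = 1.602176634 × 10^-19 J.)
The photon relation is p = E/c, giving p = 1.878 × 10^-26 kg·m/s.
Converting to eV/c: p = 35.14 eV/c ≈ 35.1 eV/c.

35.1 eV/c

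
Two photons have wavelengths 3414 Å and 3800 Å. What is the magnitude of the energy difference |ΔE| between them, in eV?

Using E = hc/λ: E₁ = 5.8185 × 10^-19 J, E₂ = 5.2275 × 10^-19 J.
|ΔE| = |5.8185 × 10^-19 − 5.2275 × 10^-19| = 5.91 × 10^-20 J = 0.369 eV.

0.369 eV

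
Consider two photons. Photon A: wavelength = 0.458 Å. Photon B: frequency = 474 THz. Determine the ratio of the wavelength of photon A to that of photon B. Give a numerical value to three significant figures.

7.24 × 10^-5

λ_A = 4.580 × 10^-11 m (from wavelength = 0.458 Å, via λ given directly).
λ_B = 6.325 × 10^-7 m (from frequency = 474 THz, via λ = c/f).
Ratio = 4.580 × 10^-11 / 6.325 × 10^-7 = 7.24 × 10^-5.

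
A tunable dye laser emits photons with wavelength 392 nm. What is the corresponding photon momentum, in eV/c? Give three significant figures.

Take h = 6.62607015·10^-34 J·s, c = 2.99792458·10^8 m/s, 1 eV = 1.602176634·10^-19 J.
First convert: λ = 392 nm = 3.92·10^-7 m.
The photon relation is p = h/λ, giving p = 1.690·10^-27 kg·m/s.
Converting to eV/c: p = 3.163 eV/c ≈ 3.16 eV/c.

3.16 eV/c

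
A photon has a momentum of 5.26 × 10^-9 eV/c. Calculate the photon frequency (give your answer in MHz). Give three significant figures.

1.27 MHz

In SI units: p = 5.26 × 10^-9 eV/c = 2.8111 × 10^-36 kg·m/s.
For a photon f = pc/h, so f = 1.272 × 10^6 Hz.
Converting to MHz: f = 1.272 MHz ≈ 1.27 MHz.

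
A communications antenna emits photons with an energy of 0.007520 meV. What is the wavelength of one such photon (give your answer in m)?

0.165 m

(h = 6.62607015·10^-34 J·s, c = 2.99792458·10^8 m/s, 1 eV = 1.602176634·10^-19 J.)
Convert to SI: E = 0.007520 meV = 1.2048·10^-24 J.
Since λ = hc/E for a photon, λ = 0.1649 m.
So λ ≈ 0.165 m.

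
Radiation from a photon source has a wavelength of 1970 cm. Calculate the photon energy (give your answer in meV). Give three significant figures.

Take h = 6.62607015e-34 J·s, c = 2.99792458e8 m/s, 1 eV = 1.602176634e-19 J.
Convert to SI: λ = 1970 cm = 19.7 m.
Apply E = hc/λ: E = 1.008e-26 J.
Converting to meV: E = 6.294e-5 meV ≈ 6.29e-5 meV.

6.29e-5 meV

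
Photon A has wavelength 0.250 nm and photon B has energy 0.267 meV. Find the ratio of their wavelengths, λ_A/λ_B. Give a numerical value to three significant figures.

5.38e-8

λ_A = 2.500e-10 m (from wavelength = 0.250 nm, via λ given directly).
λ_B = 0.004644 m (from energy = 0.267 meV, via λ = hc/E).
Ratio = 2.500e-10 / 0.004644 = 5.38e-8.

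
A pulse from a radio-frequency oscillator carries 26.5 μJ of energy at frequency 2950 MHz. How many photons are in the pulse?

1.36 × 10^19 photons

Per-photon energy: E = 1.955 × 10^-24 J (from frequency = 2950 MHz).
N = E_total / E_photon = 2.65 × 10^-5 J / 1.955 × 10^-24 J = 1.36 × 10^19.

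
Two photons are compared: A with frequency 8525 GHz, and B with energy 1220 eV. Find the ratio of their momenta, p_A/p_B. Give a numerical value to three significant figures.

p_A = 1.884e-29 kg·m/s (from frequency = 8525 GHz, via p = hf/c).
p_B = 6.520e-25 kg·m/s (from energy = 1220 eV, via p = E/c).
Ratio = 1.884e-29 / 6.520e-25 = 2.89e-5.

2.89e-5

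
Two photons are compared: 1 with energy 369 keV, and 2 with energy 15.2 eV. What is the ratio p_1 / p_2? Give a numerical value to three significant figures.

2.43 × 10^4

p_1 = 1.972 × 10^-22 kg·m/s (from energy = 369 keV, via p = E/c).
p_2 = 8.123 × 10^-27 kg·m/s (from energy = 15.2 eV, via p = E/c).
Ratio = 1.972 × 10^-22 / 8.123 × 10^-27 = 2.43 × 10^4.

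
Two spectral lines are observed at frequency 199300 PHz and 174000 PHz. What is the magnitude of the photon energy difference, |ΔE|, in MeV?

0.105 MeV

Using E = hf: E₁ = 1.3206 × 10^-13 J, E₂ = 1.1529 × 10^-13 J.
|ΔE| = |1.3206 × 10^-13 − 1.1529 × 10^-13| = 1.68 × 10^-14 J = 0.105 MeV.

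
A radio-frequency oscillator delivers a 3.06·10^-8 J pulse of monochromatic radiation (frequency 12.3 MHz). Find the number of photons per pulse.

3.75·10^18 photons

Per-photon energy: E = 8.150·10^-27 J (from frequency = 12.3 MHz).
N = E_total / E_photon = 3.06·10^-8 J / 8.150·10^-27 J = 3.75·10^18.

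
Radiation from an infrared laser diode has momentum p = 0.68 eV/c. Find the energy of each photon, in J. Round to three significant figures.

Convert to SI: p = 0.68 eV/c = 3.6341e-28 kg·m/s.
The photon relation is E = pc, giving E = 1.089e-19 J.
So E ≈ 1.09e-19 J.

1.09e-19 J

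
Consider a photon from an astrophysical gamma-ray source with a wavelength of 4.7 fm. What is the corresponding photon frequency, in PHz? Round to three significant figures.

Take c = 2.99792458 × 10^8 m/s.
Convert to SI: λ = 4.7 fm = 4.7 × 10^-15 m.
The photon relation is f = c/λ, giving f = 6.379 × 10^22 Hz.
Converting to PHz: f = 6.379 × 10^7 PHz ≈ 6.38 × 10^7 PHz.

6.38 × 10^7 PHz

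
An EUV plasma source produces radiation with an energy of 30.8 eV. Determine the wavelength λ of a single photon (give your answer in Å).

Convert to SI: E = 30.8 eV = 4.9347e-18 J.
The photon relation is λ = hc/E, giving λ = 4.025e-8 m.
Converting to Å: λ = 402.5 Å ≈ 403 Å.

403 Å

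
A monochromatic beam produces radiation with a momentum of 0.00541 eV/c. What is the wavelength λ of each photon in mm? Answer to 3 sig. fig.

Take h = 6.62607015e-34 J·s, c = 2.99792458e8 m/s, 1 eV = 1.602176634e-19 J.
Convert to SI: p = 0.00541 eV/c = 2.8913e-30 kg·m/s.
The photon relation is λ = h/p, giving λ = 2.292e-4 m.
Converting to mm: λ = 0.2292 mm ≈ 0.229 mm.

0.229 mm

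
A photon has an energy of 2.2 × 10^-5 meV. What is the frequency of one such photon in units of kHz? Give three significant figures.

In SI units: E = 2.2 × 10^-5 meV = 3.5248 × 10^-27 J.
For a photon f = E/h, so f = 5.320 × 10^6 Hz.
Converting to kHz: f = 5320 kHz ≈ 5320 kHz.

5320 kHz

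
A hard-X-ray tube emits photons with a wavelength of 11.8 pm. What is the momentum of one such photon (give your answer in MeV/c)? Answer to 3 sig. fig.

0.105 MeV/c

In SI units: λ = 11.8 pm = 1.18 × 10^-11 m.
Apply p = h/λ: p = 5.615 × 10^-23 kg·m/s.
Converting to MeV/c: p = 0.1051 MeV/c ≈ 0.105 MeV/c.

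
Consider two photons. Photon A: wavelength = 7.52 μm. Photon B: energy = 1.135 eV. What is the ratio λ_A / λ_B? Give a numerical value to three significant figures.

6.88

λ_A = 7.520e-6 m (from wavelength = 7.52 μm, via λ given directly).
λ_B = 1.092e-6 m (from energy = 1.135 eV, via λ = hc/E).
Ratio = 7.520e-6 / 1.092e-6 = 6.88.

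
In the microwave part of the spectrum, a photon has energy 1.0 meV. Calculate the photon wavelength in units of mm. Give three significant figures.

1.24 mm

In SI units: E = 1.0 meV = 1.6022·10^-22 J.
The photon relation is λ = hc/E, giving λ = 0.001240 m.
Converting to mm: λ = 1.240 mm ≈ 1.24 mm.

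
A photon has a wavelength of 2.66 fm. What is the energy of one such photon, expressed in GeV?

0.466 GeV

(h = 6.62607015e-34 J·s, c = 2.99792458e8 m/s, 1 eV = 1.602176634e-19 J.)
In SI units: λ = 2.66 fm = 2.66e-15 m.
The photon relation is E = hc/λ, giving E = 7.468e-11 J.
Converting to GeV: E = 0.4661 GeV ≈ 0.466 GeV.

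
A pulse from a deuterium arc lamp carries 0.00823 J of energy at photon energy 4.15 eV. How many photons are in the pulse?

Per-photon energy: E = 6.649e-19 J (from energy = 4.15 eV).
N = E_total / E_photon = 0.00823 J / 6.649e-19 J = 1.24e16.

1.24e16 photons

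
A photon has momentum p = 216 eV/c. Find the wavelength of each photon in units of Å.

(h = 6.62607015e-34 J·s, c = 2.99792458e8 m/s, 1 eV = 1.602176634e-19 J.)
Convert to SI: p = 216 eV/c = 1.1544e-25 kg·m/s.
Since λ = h/p for a photon, λ = 5.740e-9 m.
Converting to Å: λ = 57.40 Å ≈ 57.4 Å.

57.4 Å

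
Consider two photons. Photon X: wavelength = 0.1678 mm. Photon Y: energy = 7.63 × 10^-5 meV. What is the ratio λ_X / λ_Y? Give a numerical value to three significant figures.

λ_X = 1.678 × 10^-4 m (from wavelength = 0.1678 mm, via λ given directly).
λ_Y = 16.25 m (from energy = 7.63 × 10^-5 meV, via λ = hc/E).
Ratio = 1.678 × 10^-4 / 16.25 = 1.03 × 10^-5.

1.03 × 10^-5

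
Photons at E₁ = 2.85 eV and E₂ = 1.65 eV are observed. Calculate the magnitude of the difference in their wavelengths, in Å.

Using λ = hc/E: λ₁ = 4.350 × 10^-7 m, λ₂ = 7.514 × 10^-7 m.
|Δλ| = |4.350 × 10^-7 − 7.514 × 10^-7| = 3.16 × 10^-7 m = 3160 Å.

3160 Å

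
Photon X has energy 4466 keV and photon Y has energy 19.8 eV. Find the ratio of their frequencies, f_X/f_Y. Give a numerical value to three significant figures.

2.26·10^5

f_X = 1.080·10^21 Hz (from energy = 4466 keV, via f = E/h).
f_Y = 4.788·10^15 Hz (from energy = 19.8 eV, via f = E/h).
Ratio = 1.080·10^21 / 4.788·10^15 = 2.26·10^5.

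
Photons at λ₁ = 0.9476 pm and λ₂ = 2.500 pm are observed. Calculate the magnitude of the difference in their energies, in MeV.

Using E = hc/λ: E₁ = 2.0963 × 10^-13 J, E₂ = 7.9458 × 10^-14 J.
|ΔE| = |2.0963 × 10^-13 − 7.9458 × 10^-14| = 1.30 × 10^-13 J = 0.812 MeV.

0.812 MeV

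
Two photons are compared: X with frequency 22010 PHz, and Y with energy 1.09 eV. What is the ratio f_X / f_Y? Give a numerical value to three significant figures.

f_X = 2.201 × 10^19 Hz (from frequency = 22010 PHz, via f given directly).
f_Y = 2.636 × 10^14 Hz (from energy = 1.09 eV, via f = E/h).
Ratio = 2.201 × 10^19 / 2.636 × 10^14 = 8.35 × 10^4.

8.35 × 10^4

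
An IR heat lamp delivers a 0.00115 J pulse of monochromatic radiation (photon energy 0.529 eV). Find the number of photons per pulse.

Per-photon energy: E = 8.476e-20 J (from energy = 0.529 eV).
N = E_total / E_photon = 0.00115 J / 8.476e-20 J = 1.36e16.

1.36e16 photons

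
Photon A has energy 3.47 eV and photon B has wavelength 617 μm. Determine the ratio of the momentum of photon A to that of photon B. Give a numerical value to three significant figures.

1730

p_A = 1.854e-27 kg·m/s (from energy = 3.47 eV, via p = E/c).
p_B = 1.074e-30 kg·m/s (from wavelength = 617 μm, via p = h/λ).
Ratio = 1.854e-27 / 1.074e-30 = 1730.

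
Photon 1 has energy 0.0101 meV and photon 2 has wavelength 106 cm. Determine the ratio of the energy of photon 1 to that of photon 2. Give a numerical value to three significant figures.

8.63

E_1 = 1.618e-24 J (from energy = 0.0101 meV, via E given directly).
E_2 = 1.874e-25 J (from wavelength = 106 cm, via E = hc/λ).
Ratio = 1.618e-24 / 1.874e-25 = 8.63.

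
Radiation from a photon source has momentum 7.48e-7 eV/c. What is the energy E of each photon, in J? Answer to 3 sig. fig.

1.20e-25 J

Take c = 2.99792458e8 m/s, 1 eV = 1.602176634e-19 J.
In SI units: p = 7.48e-7 eV/c = 3.9975e-34 kg·m/s.
For a photon E = pc, so E = 1.198e-25 J.
So E ≈ 1.20e-25 J.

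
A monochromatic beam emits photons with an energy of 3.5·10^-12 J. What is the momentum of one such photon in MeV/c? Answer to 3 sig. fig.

21.8 MeV/c

(c = 2.99792458·10^8 m/s, 1 eV = 1.602176634·10^-19 J.)
Apply p = E/c: p = 1.167·10^-20 kg·m/s.
Converting to MeV/c: p = 21.85 MeV/c ≈ 21.8 MeV/c.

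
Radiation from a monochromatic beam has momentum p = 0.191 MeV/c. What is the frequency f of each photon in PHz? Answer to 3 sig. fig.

Convert to SI: p = 0.191 MeV/c = 1.0208 × 10^-22 kg·m/s.
Apply f = pc/h: f = 4.618 × 10^19 Hz.
Converting to PHz: f = 46180 PHz ≈ 4.62 × 10^4 PHz.

4.62 × 10^4 PHz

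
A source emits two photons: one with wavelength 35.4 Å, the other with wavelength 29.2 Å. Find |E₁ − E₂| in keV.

Using E = hc/λ: E₁ = 5.611 × 10^-17 J, E₂ = 6.803 × 10^-17 J.
|ΔE| = |5.611 × 10^-17 − 6.803 × 10^-17| = 1.19 × 10^-17 J = 0.0744 keV.

0.0744 keV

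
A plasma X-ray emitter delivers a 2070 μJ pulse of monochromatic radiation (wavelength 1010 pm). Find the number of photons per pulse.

Per-photon energy: E = 1.967 × 10^-16 J (from wavelength = 1010 pm).
N = E_total / E_photon = 0.00207 J / 1.967 × 10^-16 J = 1.05 × 10^13.

1.05 × 10^13 photons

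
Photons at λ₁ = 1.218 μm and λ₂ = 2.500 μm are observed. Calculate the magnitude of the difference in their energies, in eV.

0.522 eV

Using E = hc/λ: E₁ = 1.6309e-19 J, E₂ = 7.9458e-20 J.
|ΔE| = |1.6309e-19 − 7.9458e-20| = 8.36e-20 J = 0.522 eV.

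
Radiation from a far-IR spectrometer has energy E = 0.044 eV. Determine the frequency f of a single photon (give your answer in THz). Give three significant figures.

(h = 6.62607015·10^-34 J·s, 1 eV = 1.602176634·10^-19 J.)
First convert: E = 0.044 eV = 7.0496·10^-21 J.
Apply f = E/h: f = 1.064·10^13 Hz.
Converting to THz: f = 10.64 THz ≈ 10.6 THz.

10.6 THz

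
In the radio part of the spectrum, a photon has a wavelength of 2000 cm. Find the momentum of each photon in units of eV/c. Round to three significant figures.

Use h = 6.62607015e-34 J·s, c = 2.99792458e8 m/s, 1 eV = 1.602176634e-19 J.
In SI units: λ = 2000 cm = 20 m.
Apply p = h/λ: p = 3.313e-35 kg·m/s.
Converting to eV/c: p = 6.199e-8 eV/c ≈ 6.20e-8 eV/c.

6.20e-8 eV/c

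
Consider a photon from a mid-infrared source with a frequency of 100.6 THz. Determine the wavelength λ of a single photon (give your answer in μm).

2.98 μm

Take c = 2.99792458e8 m/s.
Convert to SI: f = 100.6 THz = 1.006e14 Hz.
The photon relation is λ = c/f, giving λ = 2.980e-6 m.
Converting to μm: λ = 2.980 μm ≈ 2.98 μm.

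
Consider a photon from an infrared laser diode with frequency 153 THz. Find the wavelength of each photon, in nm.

1960 nm

First convert: f = 153 THz = 1.53·10^14 Hz.
Apply λ = c/f: λ = 1.959·10^-6 m.
Converting to nm: λ = 1959 nm ≈ 1960 nm.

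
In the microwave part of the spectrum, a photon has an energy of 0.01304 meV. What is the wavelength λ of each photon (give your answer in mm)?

95.1 mm

(h = 6.62607015 × 10^-34 J·s, c = 2.99792458 × 10^8 m/s, 1 eV = 1.602176634 × 10^-19 J.)
First convert: E = 0.01304 meV = 2.0892 × 10^-24 J.
For a photon λ = hc/E, so λ = 0.09508 m.
Converting to mm: λ = 95.08 mm ≈ 95.1 mm.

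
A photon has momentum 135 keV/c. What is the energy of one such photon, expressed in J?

Convert to SI: p = 135 keV/c = 7.2148 × 10^-23 kg·m/s.
Apply E = pc: E = 2.163 × 10^-14 J.
So E ≈ 2.16 × 10^-14 J.

2.16 × 10^-14 J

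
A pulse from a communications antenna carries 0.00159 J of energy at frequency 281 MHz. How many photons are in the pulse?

8.54e21 photons

Per-photon energy: E = 1.862e-25 J (from frequency = 281 MHz).
N = E_total / E_photon = 0.00159 J / 1.862e-25 J = 8.54e21.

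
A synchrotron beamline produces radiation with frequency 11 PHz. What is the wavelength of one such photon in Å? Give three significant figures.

273 Å

First convert: f = 11 PHz = 1.1 × 10^16 Hz.
For a photon λ = c/f, so λ = 2.725 × 10^-8 m.
Converting to Å: λ = 272.5 Å ≈ 273 Å.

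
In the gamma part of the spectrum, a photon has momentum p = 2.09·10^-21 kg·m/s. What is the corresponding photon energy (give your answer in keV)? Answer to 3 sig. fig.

Apply E = pc: E = 6.266·10^-13 J.
Converting to keV: E = 3911 keV ≈ 3910 keV.

3910 keV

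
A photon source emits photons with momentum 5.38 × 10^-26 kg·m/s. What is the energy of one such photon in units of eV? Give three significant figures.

(c = 2.99792458 × 10^8 m/s, 1 eV = 1.602176634 × 10^-19 J.)
The photon relation is E = pc, giving E = 1.613 × 10^-17 J.
Converting to eV: E = 100.7 eV ≈ 101 eV.

101 eV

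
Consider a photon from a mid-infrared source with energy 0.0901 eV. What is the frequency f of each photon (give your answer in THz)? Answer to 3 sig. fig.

21.8 THz

Use h = 6.62607015e-34 J·s, 1 eV = 1.602176634e-19 J.
In SI units: E = 0.0901 eV = 1.4436e-20 J.
Apply f = E/h: f = 2.179e13 Hz.
Converting to THz: f = 21.79 THz ≈ 21.8 THz.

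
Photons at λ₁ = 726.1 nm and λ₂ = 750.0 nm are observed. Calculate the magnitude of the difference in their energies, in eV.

0.0544 eV

Using E = hc/λ: E₁ = 2.7358 × 10^-19 J, E₂ = 2.6486 × 10^-19 J.
|ΔE| = |2.7358 × 10^-19 − 2.6486 × 10^-19| = 8.72 × 10^-21 J = 0.0544 eV.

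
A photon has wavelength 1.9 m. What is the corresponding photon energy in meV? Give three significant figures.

6.53e-4 meV

Apply E = hc/λ: E = 1.045e-25 J.
Converting to meV: E = 6.525e-4 meV ≈ 6.53e-4 meV.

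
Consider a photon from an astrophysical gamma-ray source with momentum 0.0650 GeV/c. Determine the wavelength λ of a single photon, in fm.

19.1 fm

Take h = 6.62607015e-34 J·s, c = 2.99792458e8 m/s, 1 eV = 1.602176634e-19 J.
Convert to SI: p = 0.0650 GeV/c = 3.4738e-20 kg·m/s.
Apply λ = h/p: λ = 1.907e-14 m.
Converting to fm: λ = 19.07 fm ≈ 19.1 fm.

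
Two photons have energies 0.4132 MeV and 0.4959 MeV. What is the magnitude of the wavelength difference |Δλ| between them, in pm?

0.500 pm

Using λ = hc/E: λ₁ = 3.0006 × 10^-12 m, λ₂ = 2.5002 × 10^-12 m.
|Δλ| = |3.0006 × 10^-12 − 2.5002 × 10^-12| = 5.00 × 10^-13 m = 0.500 pm.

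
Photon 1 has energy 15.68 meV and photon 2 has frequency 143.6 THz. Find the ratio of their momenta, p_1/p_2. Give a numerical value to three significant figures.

0.0264

p_1 = 8.380 × 10^-30 kg·m/s (from energy = 15.68 meV, via p = E/c).
p_2 = 3.174 × 10^-28 kg·m/s (from frequency = 143.6 THz, via p = hf/c).
Ratio = 8.380 × 10^-30 / 3.174 × 10^-28 = 0.0264.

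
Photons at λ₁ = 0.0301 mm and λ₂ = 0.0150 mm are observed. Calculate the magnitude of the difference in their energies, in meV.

Using E = hc/λ: E₁ = 6.599 × 10^-21 J, E₂ = 1.324 × 10^-20 J.
|ΔE| = |6.599 × 10^-21 − 1.324 × 10^-20| = 6.64 × 10^-21 J = 41.5 meV.

41.5 meV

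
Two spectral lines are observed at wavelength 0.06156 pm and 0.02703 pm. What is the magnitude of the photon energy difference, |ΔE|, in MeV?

25.7 MeV

Using E = hc/λ: E₁ = 3.2268 × 10^-12 J, E₂ = 7.3490 × 10^-12 J.
|ΔE| = |3.2268 × 10^-12 − 7.3490 × 10^-12| = 4.12 × 10^-12 J = 25.7 MeV.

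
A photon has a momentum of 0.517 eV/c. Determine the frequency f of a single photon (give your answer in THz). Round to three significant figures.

Convert to SI: p = 0.517 eV/c = 2.7630 × 10^-28 kg·m/s.
Apply f = pc/h: f = 1.250 × 10^14 Hz.
Converting to THz: f = 125.0 THz ≈ 125 THz.

125 THz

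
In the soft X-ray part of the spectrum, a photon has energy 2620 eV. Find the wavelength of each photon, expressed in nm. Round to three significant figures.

0.473 nm

First convert: E = 2620 eV = 4.1977e-16 J.
Apply λ = hc/E: λ = 4.732e-10 m.
Converting to nm: λ = 0.4732 nm ≈ 0.473 nm.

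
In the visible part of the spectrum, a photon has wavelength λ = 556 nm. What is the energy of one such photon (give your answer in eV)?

2.23 eV

First convert: λ = 556 nm = 5.56 × 10^-7 m.
The photon relation is E = hc/λ, giving E = 3.573 × 10^-19 J.
Converting to eV: E = 2.230 eV ≈ 2.23 eV.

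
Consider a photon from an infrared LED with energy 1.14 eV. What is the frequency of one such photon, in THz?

276 THz

Take h = 6.62607015e-34 J·s, 1 eV = 1.602176634e-19 J.
Convert to SI: E = 1.14 eV = 1.8265e-19 J.
Since f = E/h for a photon, f = 2.757e14 Hz.
Converting to THz: f = 275.7 THz ≈ 276 THz.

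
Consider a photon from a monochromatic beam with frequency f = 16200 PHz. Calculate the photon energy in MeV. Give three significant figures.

0.0670 MeV

Use h = 6.62607015·10^-34 J·s, 1 eV = 1.602176634·10^-19 J.
In SI units: f = 16200 PHz = 1.62·10^19 Hz.
For a photon E = hf, so E = 1.073·10^-14 J.
Converting to MeV: E = 0.06700 MeV ≈ 0.0670 MeV.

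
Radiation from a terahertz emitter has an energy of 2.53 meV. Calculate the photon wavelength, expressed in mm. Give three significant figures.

0.490 mm

Take h = 6.62607015 × 10^-34 J·s, c = 2.99792458 × 10^8 m/s, 1 eV = 1.602176634 × 10^-19 J.
First convert: E = 2.53 meV = 4.0535 × 10^-22 J.
Since λ = hc/E for a photon, λ = 4.901 × 10^-4 m.
Converting to mm: λ = 0.4901 mm ≈ 0.490 mm.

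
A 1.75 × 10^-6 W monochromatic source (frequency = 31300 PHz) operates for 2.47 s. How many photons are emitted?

2.08 × 10^8 photons

Total energy: E_total = P·t = 1.75 × 10^-6 × 2.47 = 4.323 × 10^-6 J.
Per-photon energy: E = 2.074 × 10^-14 J.
N = E_total / E_photon = 2.08 × 10^8.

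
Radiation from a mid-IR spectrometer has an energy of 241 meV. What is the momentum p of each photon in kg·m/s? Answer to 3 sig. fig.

1.29 × 10^-28 kg·m/s

In SI units: E = 241 meV = 3.8612 × 10^-20 J.
For a photon p = E/c, so p = 1.288 × 10^-28 kg·m/s.
So p ≈ 1.29 × 10^-28 kg·m/s.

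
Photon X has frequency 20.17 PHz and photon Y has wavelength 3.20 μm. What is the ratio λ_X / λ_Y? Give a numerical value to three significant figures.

λ_X = 1.486e-8 m (from frequency = 20.17 PHz, via λ = c/f).
λ_Y = 3.200e-6 m (from wavelength = 3.20 μm, via λ given directly).
Ratio = 1.486e-8 / 3.200e-6 = 4.64e-3.

4.64e-3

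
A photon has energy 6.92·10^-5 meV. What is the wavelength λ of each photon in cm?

Use h = 6.62607015·10^-34 J·s, c = 2.99792458·10^8 m/s, 1 eV = 1.602176634·10^-19 J.
First convert: E = 6.92·10^-5 meV = 1.1087·10^-26 J.
The photon relation is λ = hc/E, giving λ = 17.92 m.
Converting to cm: λ = 1792 cm ≈ 1790 cm.

1790 cm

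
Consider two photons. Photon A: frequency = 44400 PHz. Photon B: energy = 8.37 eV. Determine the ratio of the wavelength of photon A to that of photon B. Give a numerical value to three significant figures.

4.56 × 10^-5

λ_A = 6.752 × 10^-12 m (from frequency = 44400 PHz, via λ = c/f).
λ_B = 1.481 × 10^-7 m (from energy = 8.37 eV, via λ = hc/E).
Ratio = 6.752 × 10^-12 / 1.481 × 10^-7 = 4.56 × 10^-5.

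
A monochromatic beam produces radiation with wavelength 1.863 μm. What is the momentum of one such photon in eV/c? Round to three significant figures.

0.666 eV/c

Take h = 6.62607015e-34 J·s, c = 2.99792458e8 m/s, 1 eV = 1.602176634e-19 J.
Convert to SI: λ = 1.863 μm = 1.863e-6 m.
Since p = h/λ for a photon, p = 3.557e-28 kg·m/s.
Converting to eV/c: p = 0.6655 eV/c ≈ 0.666 eV/c.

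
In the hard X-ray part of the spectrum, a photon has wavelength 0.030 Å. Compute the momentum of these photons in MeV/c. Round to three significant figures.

0.413 MeV/c

(h = 6.62607015e-34 J·s, c = 2.99792458e8 m/s, 1 eV = 1.602176634e-19 J.)
In SI units: λ = 0.030 Å = 3.0e-12 m.
Since p = h/λ for a photon, p = 2.209e-22 kg·m/s.
Converting to MeV/c: p = 0.4133 MeV/c ≈ 0.413 MeV/c.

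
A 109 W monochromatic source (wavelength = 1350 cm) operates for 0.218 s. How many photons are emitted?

1.61e27 photons

Total energy: E_total = P·t = 109 × 0.218 = 23.76 J.
Per-photon energy: E = 1.471e-26 J.
N = E_total / E_photon = 1.61e27.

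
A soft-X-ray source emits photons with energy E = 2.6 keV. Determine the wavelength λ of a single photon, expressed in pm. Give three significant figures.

477 pm

Use h = 6.62607015e-34 J·s, c = 2.99792458e8 m/s, 1 eV = 1.602176634e-19 J.
In SI units: E = 2.6 keV = 4.1657e-16 J.
Apply λ = hc/E: λ = 4.769e-10 m.
Converting to pm: λ = 476.9 pm ≈ 477 pm.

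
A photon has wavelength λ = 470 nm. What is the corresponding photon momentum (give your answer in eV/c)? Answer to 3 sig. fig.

2.64 eV/c

Use h = 6.62607015 × 10^-34 J·s, c = 2.99792458 × 10^8 m/s, 1 eV = 1.602176634 × 10^-19 J.
In SI units: λ = 470 nm = 4.70 × 10^-7 m.
Apply p = h/λ: p = 1.410 × 10^-27 kg·m/s.
Converting to eV/c: p = 2.638 eV/c ≈ 2.64 eV/c.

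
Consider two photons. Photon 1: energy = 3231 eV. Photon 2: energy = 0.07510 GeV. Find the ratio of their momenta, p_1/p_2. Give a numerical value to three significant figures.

p_1 = 1.727 × 10^-24 kg·m/s (from energy = 3231 eV, via p = E/c).
p_2 = 4.014 × 10^-20 kg·m/s (from energy = 0.07510 GeV, via p = E/c).
Ratio = 1.727 × 10^-24 / 4.014 × 10^-20 = 4.30 × 10^-5.

4.30 × 10^-5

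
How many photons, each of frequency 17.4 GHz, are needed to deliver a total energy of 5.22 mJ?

4.53e20 photons

Per-photon energy: E = 1.153e-23 J (from frequency = 17.4 GHz).
N = E_total / E_photon = 0.00522 J / 1.153e-23 J = 4.53e20.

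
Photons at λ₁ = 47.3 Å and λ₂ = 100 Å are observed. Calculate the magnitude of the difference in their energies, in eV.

Using E = hc/λ: E₁ = 4.200·10^-17 J, E₂ = 1.986·10^-17 J.
|ΔE| = |4.200·10^-17 − 1.986·10^-17| = 2.21·10^-17 J = 138 eV.

138 eV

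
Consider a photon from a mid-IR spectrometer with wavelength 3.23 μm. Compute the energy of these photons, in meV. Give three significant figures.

384 meV

(h = 6.62607015 × 10^-34 J·s, c = 2.99792458 × 10^8 m/s, 1 eV = 1.602176634 × 10^-19 J.)
Convert to SI: λ = 3.23 μm = 3.23 × 10^-6 m.
Since E = hc/λ for a photon, E = 6.150 × 10^-20 J.
Converting to meV: E = 383.9 meV ≈ 384 meV.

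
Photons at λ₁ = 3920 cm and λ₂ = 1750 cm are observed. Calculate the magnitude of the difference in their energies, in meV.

Using E = hc/λ: E₁ = 5.067 × 10^-27 J, E₂ = 1.135 × 10^-26 J.
|ΔE| = |5.067 × 10^-27 − 1.135 × 10^-26| = 6.28 × 10^-27 J = 3.92 × 10^-5 meV.

3.92 × 10^-5 meV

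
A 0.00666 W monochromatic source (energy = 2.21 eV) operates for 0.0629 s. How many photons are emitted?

1.18e15 photons

Total energy: E_total = P·t = 0.00666 × 0.0629 = 4.189e-4 J.
Per-photon energy: E = 3.541e-19 J.
N = E_total / E_photon = 1.18e15.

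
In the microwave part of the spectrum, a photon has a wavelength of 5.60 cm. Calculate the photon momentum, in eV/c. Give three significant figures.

2.21 × 10^-5 eV/c

Convert to SI: λ = 5.60 cm = 0.0560 m.
Since p = h/λ for a photon, p = 1.183 × 10^-32 kg·m/s.
Converting to eV/c: p = 2.214 × 10^-5 eV/c ≈ 2.21 × 10^-5 eV/c.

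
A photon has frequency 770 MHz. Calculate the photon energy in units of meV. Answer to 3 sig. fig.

Convert to SI: f = 770 MHz = 7.7e8 Hz.
The photon relation is E = hf, giving E = 5.102e-25 J.
Converting to meV: E = 0.003184 meV ≈ 3.18e-3 meV.

3.18e-3 meV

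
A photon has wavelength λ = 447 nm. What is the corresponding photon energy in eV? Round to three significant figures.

2.77 eV

Use h = 6.62607015e-34 J·s, c = 2.99792458e8 m/s, 1 eV = 1.602176634e-19 J.
First convert: λ = 447 nm = 4.47e-7 m.
The photon relation is E = hc/λ, giving E = 4.444e-19 J.
Converting to eV: E = 2.774 eV ≈ 2.77 eV.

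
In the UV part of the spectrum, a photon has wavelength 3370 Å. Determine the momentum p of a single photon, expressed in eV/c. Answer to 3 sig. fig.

3.68 eV/c

Use h = 6.62607015 × 10^-34 J·s, c = 2.99792458 × 10^8 m/s, 1 eV = 1.602176634 × 10^-19 J.
First convert: λ = 3370 Å = 3.37 × 10^-7 m.
Apply p = h/λ: p = 1.966 × 10^-27 kg·m/s.
Converting to eV/c: p = 3.679 eV/c ≈ 3.68 eV/c.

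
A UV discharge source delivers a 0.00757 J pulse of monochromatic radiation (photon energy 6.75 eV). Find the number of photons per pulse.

Per-photon energy: E = 1.081e-18 J (from energy = 6.75 eV).
N = E_total / E_photon = 0.00757 J / 1.081e-18 J = 7.00e15.

7.00e15 photons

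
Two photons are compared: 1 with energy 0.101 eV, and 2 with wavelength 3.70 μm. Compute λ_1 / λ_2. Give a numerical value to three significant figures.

3.32

λ_1 = 1.228 × 10^-5 m (from energy = 0.101 eV, via λ = hc/E).
λ_2 = 3.700 × 10^-6 m (from wavelength = 3.70 μm, via λ given directly).
Ratio = 1.228 × 10^-5 / 3.700 × 10^-6 = 3.32.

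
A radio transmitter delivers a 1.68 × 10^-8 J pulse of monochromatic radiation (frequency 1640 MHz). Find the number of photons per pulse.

Per-photon energy: E = 1.087 × 10^-24 J (from frequency = 1640 MHz).
N = E_total / E_photon = 1.68 × 10^-8 J / 1.087 × 10^-24 J = 1.55 × 10^16.

1.55 × 10^16 photons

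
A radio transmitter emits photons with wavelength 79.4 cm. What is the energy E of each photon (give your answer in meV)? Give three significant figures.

1.56 × 10^-3 meV

First convert: λ = 79.4 cm = 0.794 m.
Since E = hc/λ for a photon, E = 2.502 × 10^-25 J.
Converting to meV: E = 0.001562 meV ≈ 1.56 × 10^-3 meV.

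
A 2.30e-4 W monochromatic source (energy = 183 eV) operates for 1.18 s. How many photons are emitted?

9.26e12 photons

Total energy: E_total = P·t = 2.30e-4 × 1.18 = 2.714e-4 J.
Per-photon energy: E = 2.932e-17 J.
N = E_total / E_photon = 9.26e12.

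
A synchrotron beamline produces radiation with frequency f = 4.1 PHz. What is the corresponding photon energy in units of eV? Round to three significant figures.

17.0 eV

Take h = 6.62607015e-34 J·s, 1 eV = 1.602176634e-19 J.
In SI units: f = 4.1 PHz = 4.1e15 Hz.
For a photon E = hf, so E = 2.717e-18 J.
Converting to eV: E = 16.96 eV ≈ 17.0 eV.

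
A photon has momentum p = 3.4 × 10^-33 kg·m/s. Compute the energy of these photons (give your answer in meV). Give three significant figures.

6.36 × 10^-3 meV

Take c = 2.99792458 × 10^8 m/s, 1 eV = 1.602176634 × 10^-19 J.
Since E = pc for a photon, E = 1.019 × 10^-24 J.
Converting to meV: E = 0.006362 meV ≈ 6.36 × 10^-3 meV.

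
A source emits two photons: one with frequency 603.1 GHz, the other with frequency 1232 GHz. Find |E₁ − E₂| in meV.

Using E = hf: E₁ = 3.9962e-22 J, E₂ = 8.1633e-22 J.
|ΔE| = |3.9962e-22 − 8.1633e-22| = 4.17e-22 J = 2.60 meV.

2.60 meV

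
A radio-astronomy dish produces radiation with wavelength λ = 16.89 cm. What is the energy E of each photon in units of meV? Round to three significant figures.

(h = 6.62607015e-34 J·s, c = 2.99792458e8 m/s, 1 eV = 1.602176634e-19 J.)
Convert to SI: λ = 16.89 cm = 0.1689 m.
The photon relation is E = hc/λ, giving E = 1.176e-24 J.
Converting to meV: E = 0.007341 meV ≈ 7.34e-3 meV.

7.34e-3 meV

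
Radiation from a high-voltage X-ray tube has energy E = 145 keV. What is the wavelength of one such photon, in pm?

(h = 6.62607015 × 10^-34 J·s, c = 2.99792458 × 10^8 m/s, 1 eV = 1.602176634 × 10^-19 J.)
First convert: E = 145 keV = 2.3232 × 10^-14 J.
For a photon λ = hc/E, so λ = 8.551 × 10^-12 m.
Converting to pm: λ = 8.551 pm ≈ 8.55 pm.

8.55 pm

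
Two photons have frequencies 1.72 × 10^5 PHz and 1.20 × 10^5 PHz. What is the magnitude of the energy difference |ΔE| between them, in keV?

215 keV

Using E = hf: E₁ = 1.140 × 10^-13 J, E₂ = 7.951 × 10^-14 J.
|ΔE| = |1.140 × 10^-13 − 7.951 × 10^-14| = 3.45 × 10^-14 J = 215 keV.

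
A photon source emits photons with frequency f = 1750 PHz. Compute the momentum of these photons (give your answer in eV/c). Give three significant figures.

7240 eV/c

Convert to SI: f = 1750 PHz = 1.75 × 10^18 Hz.
The photon relation is p = hf/c, giving p = 3.868 × 10^-24 kg·m/s.
Converting to eV/c: p = 7237 eV/c ≈ 7240 eV/c.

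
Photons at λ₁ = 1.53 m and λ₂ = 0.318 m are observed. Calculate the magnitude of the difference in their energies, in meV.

Using E = hc/λ: E₁ = 1.298e-25 J, E₂ = 6.247e-25 J.
|ΔE| = |1.298e-25 − 6.247e-25| = 4.95e-25 J = 3.09e-3 meV.

3.09e-3 meV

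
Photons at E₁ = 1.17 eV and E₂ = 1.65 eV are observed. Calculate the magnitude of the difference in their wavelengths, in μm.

Using λ = hc/E: λ₁ = 1.060·10^-6 m, λ₂ = 7.514·10^-7 m.
|Δλ| = |1.060·10^-6 − 7.514·10^-7| = 3.08·10^-7 m = 0.308 μm.

0.308 μm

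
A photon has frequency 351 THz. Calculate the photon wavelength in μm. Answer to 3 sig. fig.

0.854 μm

Take c = 2.99792458 × 10^8 m/s.
In SI units: f = 351 THz = 3.51 × 10^14 Hz.
The photon relation is λ = c/f, giving λ = 8.541 × 10^-7 m.
Converting to μm: λ = 0.8541 μm ≈ 0.854 μm.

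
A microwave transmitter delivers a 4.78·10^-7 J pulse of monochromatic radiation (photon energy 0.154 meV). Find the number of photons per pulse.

Per-photon energy: E = 2.467·10^-23 J (from energy = 0.154 meV).
N = E_total / E_photon = 4.78·10^-7 J / 2.467·10^-23 J = 1.94·10^16.

1.94·10^16 photons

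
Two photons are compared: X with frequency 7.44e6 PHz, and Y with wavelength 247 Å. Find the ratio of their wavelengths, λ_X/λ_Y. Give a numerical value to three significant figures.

1.63e-6

λ_X = 4.029e-14 m (from frequency = 7.44e6 PHz, via λ = c/f).
λ_Y = 2.470e-8 m (from wavelength = 247 Å, via λ given directly).
Ratio = 4.029e-14 / 2.470e-8 = 1.63e-6.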